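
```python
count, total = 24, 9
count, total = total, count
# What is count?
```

Trace:
`count, total = 24, 9` → count = 24; total = 9
`count, total = total, count` → count = 9; total = 24
So count = 9

Answer: 9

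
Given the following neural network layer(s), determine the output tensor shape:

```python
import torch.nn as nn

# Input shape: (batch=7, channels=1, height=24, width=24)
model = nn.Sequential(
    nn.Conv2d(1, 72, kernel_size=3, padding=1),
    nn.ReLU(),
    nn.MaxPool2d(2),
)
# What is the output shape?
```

Input: (7, 1, 24, 24) -> after Conv2d: (7, 72, 24, 24) -> after ReLU: (7, 72, 24, 24) -> Output: (7, 72, 12, 12)

Answer: (7, 72, 12, 12)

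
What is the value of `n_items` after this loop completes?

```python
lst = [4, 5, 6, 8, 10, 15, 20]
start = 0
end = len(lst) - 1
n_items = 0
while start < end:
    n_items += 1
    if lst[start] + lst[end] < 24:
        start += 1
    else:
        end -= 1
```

Steps to find pair summing to 24
`n_items` takes the values: 0 → 1 → 2 → 3 → 4 → 5 → 6

Answer: 6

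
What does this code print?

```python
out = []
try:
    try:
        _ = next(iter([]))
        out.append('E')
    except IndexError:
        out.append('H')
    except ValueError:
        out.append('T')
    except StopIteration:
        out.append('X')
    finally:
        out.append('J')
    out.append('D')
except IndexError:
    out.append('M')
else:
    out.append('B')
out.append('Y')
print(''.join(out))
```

Execution trace: 'X' (inner except StopIteration) → 'J' (inner finally) → 'D' (try body, no exception) → 'B' (else) → 'Y' (after the try/except). Output: XJDBY

Answer: XJDBY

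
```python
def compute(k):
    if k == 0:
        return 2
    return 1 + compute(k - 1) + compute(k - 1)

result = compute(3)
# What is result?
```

compute(k) = 1 + 2·compute(k-1), compute(0)=2. Closed form: (2+1)·2^3 - 1 = 23.

Answer: 23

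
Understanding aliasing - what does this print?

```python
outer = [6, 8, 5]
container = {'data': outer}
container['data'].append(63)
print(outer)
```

Key concept: dict holds reference to list.
Step by step:
`outer = [6, 8, 5]` → outer = [6, 8, 5]
`container = {'data': outer}` → container = {'data': [6, 8, 5]}
`container['data'].append(63)` → outer = [6, 8, 5, 63]; container = {'data': [6, 8, 5, 63]}
`print(outer)` → prints [6, 8, 5, 63]

Answer: [6, 8, 5, 63]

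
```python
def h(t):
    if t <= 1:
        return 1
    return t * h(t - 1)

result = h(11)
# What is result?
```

h(11) = 11 * 10 * 9 * 8 * 7 * 6 * 5 * 4 * 3 * 2 * 1 = 39916800

Answer: 39916800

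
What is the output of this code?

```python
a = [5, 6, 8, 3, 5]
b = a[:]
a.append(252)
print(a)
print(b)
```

Key concept: slice [:] creates copy.
Step by step:
`a = [5, 6, 8, 3, 5]` → a = [5, 6, 8, 3, 5]
`b = a[:]` → b = [5, 6, 8, 3, 5]
`a.append(252)` → a = [5, 6, 8, 3, 5, 252]
`print(a)` → prints [5, 6, 8, 3, 5, 252]
`print(b)` → prints [5, 6, 8, 3, 5]

Answer:
[5, 6, 8, 3, 5, 252]
[5, 6, 8, 3, 5]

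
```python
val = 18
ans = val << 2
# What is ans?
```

Trace:
`val = 18` → val = 18
`ans = val << 2` → ans = 72
So ans = 72

Answer: 72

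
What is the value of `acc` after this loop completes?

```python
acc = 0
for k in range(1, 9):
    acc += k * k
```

Sum of squares 1² to 8² = 204
`acc` takes the values: 0 → 1 → 5 → 14 → 30 → 55 → 91 → 140 → 204

Answer: 204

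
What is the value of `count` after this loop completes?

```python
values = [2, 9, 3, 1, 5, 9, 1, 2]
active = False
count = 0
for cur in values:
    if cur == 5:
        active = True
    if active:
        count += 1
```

Count elements after first 5 in [2, 9, 3, 1, 5, 9, 1, 2]
`count` takes the values: 0 → 1 → 2 → 3 → 4

Answer: 4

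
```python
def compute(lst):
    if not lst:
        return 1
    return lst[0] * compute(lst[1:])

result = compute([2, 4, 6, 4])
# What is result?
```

Product over [2, 4, 6, 4] = 2 * 4 * 6 * 4 = 192

Answer: 192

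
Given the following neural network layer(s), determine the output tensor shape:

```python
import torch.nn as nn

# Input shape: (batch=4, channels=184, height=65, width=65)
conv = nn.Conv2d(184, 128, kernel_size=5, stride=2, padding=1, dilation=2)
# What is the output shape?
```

Input: (4, 184, 65, 65) -> Output: (4, 128, 30, 30)

Answer: (4, 128, 30, 30)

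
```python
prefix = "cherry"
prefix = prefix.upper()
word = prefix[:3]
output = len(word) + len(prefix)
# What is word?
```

Trace:
`prefix = "cherry"` → prefix = 'cherry'
`prefix = prefix.upper()` → prefix = 'CHERRY'
`word = prefix[:3]` → word = 'CHE'
`output = len(word) + len(prefix)` → output = 9
So word = 'CHE'

Answer: 'CHE'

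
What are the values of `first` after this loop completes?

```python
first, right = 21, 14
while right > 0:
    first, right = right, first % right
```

GCD of 21 and 14
`first` takes the values: 21 → 14 → 7

Answer: 7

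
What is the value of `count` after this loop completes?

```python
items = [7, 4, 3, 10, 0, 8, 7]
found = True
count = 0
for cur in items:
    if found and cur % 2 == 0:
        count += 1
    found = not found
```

Count even values at even positions
`count` takes the values: 0 → 1

Answer: 1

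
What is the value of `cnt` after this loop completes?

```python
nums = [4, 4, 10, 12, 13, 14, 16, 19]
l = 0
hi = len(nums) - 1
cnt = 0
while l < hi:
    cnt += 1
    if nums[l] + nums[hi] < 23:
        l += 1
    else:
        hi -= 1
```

Steps to find pair summing to 23
`cnt` takes the values: 0 → 1 → 2 → 3 → 4 → 5 → 6 → 7

Answer: 7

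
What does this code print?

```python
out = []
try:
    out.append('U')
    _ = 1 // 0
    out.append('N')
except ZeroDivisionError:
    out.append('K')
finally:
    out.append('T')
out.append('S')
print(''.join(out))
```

Execution trace: 'U' (try body) → 'K' (except ZeroDivisionError) → 'T' (finally) → 'S' (after the try/except). Output: UKTS

Answer: UKTS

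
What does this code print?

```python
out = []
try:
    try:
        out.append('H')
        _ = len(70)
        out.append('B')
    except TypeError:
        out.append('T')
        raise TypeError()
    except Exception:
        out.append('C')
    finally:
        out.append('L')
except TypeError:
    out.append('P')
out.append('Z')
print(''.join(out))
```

Execution trace: 'H' (inner try body) → 'T' (inner except TypeError) → 'L' (inner finally) → 'P' (outer except TypeError) → 'Z' (after the try/except). Output: HTLPZ

Answer: HTLPZ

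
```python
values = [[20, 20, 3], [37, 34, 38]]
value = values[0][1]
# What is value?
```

Trace:
`values = [[20, 20, 3], [37, 34, 38]]` → values = [[20, 20, 3], [37, 34, 38]]
`value = values[0][1]` → value = 20
So value = 20

Answer: 20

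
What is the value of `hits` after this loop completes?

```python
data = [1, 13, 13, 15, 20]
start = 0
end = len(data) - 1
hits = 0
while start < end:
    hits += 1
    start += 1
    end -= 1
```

Iterations until pointers meet (list length 5)
`hits` takes the values: 0 → 1 → 2

Answer: 2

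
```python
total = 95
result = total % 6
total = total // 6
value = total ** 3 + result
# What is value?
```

Trace:
`total = 95` → total = 95
`result = total % 6` → result = 5
`total = total // 6` → total = 15
`value = total ** 3 + result` → value = 3380
So value = 3380

Answer: 3380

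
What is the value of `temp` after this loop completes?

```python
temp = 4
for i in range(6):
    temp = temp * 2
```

Multiply by 2, 6 times: 4 * 2^6 = 256
`temp` takes the values: 4 → 8 → 16 → 32 → 64 → 128 → 256

Answer: 256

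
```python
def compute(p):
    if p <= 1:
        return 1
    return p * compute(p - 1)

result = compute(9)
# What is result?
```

compute(9) = 9 * 8 * 7 * 6 * 5 * 4 * 3 * 2 * 1 = 362880

Answer: 362880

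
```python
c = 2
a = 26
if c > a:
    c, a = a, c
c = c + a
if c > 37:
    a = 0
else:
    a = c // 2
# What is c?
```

Trace:
`c = 2` → c = 2
`a = 26` → a = 26
`if c > a: ...` → c > a is False → no variable changes
`c = c + a` → c = 28
`if c > 37: ...` → c > 37 is False, take else branch → a = 14
So c = 28

Answer: 28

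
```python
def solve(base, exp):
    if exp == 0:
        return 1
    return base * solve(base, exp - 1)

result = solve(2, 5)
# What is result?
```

solve(2, 5) = 2 * 2 * 2 * 2 * 2 = 32

Answer: 32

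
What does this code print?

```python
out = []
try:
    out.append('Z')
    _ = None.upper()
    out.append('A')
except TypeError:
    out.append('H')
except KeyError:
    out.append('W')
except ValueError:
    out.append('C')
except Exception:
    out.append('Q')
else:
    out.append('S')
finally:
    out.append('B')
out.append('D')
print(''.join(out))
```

Execution trace: 'Z' (try body) → 'Q' (except Exception) → 'B' (finally) → 'D' (after the try/except). Output: ZQBD

Answer: ZQBD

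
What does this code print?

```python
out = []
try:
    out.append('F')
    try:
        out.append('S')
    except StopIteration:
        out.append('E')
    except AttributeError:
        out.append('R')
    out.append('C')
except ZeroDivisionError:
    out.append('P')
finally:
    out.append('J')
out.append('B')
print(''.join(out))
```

Execution trace: 'F' (try body) → 'S' (inner try body, no exception) → 'C' (try body, no exception) → 'J' (finally) → 'B' (after the try/except). Output: FSCJB

Answer: FSCJB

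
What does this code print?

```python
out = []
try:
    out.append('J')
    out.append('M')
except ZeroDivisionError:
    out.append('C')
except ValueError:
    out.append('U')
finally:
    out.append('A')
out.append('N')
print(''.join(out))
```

Execution trace: 'J' (try body) → 'M' (try body, no exception) → 'A' (finally) → 'N' (after the try/except). Output: JMAN

Answer: JMAN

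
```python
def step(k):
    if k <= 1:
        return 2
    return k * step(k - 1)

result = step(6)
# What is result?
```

step(6) = 6 * 5 * 4 * 3 * 2 * 2 = 1440

Answer: 1440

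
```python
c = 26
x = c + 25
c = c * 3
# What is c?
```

Trace:
`c = 26` → c = 26
`x = c + 25` → x = 51
`c = c * 3` → c = 78
So c = 78

Answer: 78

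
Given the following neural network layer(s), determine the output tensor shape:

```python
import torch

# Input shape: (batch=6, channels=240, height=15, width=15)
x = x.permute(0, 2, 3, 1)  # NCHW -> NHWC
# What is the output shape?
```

Input: (6, 240, 15, 15) -> Output: (6, 15, 15, 240)

Answer: (6, 15, 15, 240)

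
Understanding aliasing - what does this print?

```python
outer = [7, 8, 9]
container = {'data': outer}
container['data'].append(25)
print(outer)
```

Key concept: dict holds reference to list.
Step by step:
`outer = [7, 8, 9]` → outer = [7, 8, 9]
`container = {'data': outer}` → container = {'data': [7, 8, 9]}
`container['data'].append(25)` → outer = [7, 8, 9, 25]; container = {'data': [7, 8, 9, 25]}
`print(outer)` → prints [7, 8, 9, 25]

Answer: [7, 8, 9, 25]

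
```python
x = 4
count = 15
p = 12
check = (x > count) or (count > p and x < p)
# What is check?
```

Trace:
`x = 4` → x = 4
`count = 15` → count = 15
`p = 12` → p = 12
`check = (x > count) or (count > p and x < p)` → check = True
So check = True

Answer: True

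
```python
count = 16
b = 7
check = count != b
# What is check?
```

Trace:
`count = 16` → count = 16
`b = 7` → b = 7
`check = count != b` → check = True
So check = True

Answer: True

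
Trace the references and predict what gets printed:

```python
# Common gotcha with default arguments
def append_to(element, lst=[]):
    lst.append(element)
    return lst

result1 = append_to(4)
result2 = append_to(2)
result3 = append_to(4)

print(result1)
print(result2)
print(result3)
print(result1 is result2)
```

Key concept: mutable default argument gotcha.
Step by step:
`result1 = append_to(4)` → result1 = [4]
`result2 = append_to(2)` → result1 = [4, 2] (same object as result2); result2 = [4, 2] (same object as result1)
`result3 = append_to(4)` → result1 = [4, 2, 4] (same object as result2, result3); result2 = [4, 2, 4] (same object as result1, result3); result3 = [4, 2, 4] (same object as result1, result2)
`print(result1)` → prints [4, 2, 4]
`print(result2)` → prints [4, 2, 4]
`print(result3)` → prints [4, 2, 4]
`print(result1 is result2)` → prints True

Answer:
[4, 2, 4]
[4, 2, 4]
[4, 2, 4]
True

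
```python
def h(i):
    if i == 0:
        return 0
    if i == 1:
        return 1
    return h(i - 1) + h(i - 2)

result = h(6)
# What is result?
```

Build up from base cases: h(0)=0, h(1)=1, h(2)=1, h(3)=2, h(4)=3, h(5)=5, h(6)=8

Answer: 8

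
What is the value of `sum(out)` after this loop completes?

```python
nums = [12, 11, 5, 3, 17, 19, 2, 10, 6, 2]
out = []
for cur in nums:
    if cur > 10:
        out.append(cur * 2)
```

Sum of doubled values > 10
`out` takes the values: [] → [24] → [24, 22] → [24, 22, 34] → [24, 22, 34, 38]
So `sum(out)` = 118

Answer: 118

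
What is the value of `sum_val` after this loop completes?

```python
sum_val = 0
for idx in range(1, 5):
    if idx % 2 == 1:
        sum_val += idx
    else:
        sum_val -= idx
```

Add odd, subtract even
`sum_val` takes the values: 0 → 1 → -1 → 2 → -2

Answer: -2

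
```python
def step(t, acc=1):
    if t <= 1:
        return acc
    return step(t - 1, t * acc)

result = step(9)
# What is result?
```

Accumulator trace (n, acc): (9, 1) -> (8, 9) -> (7, 72) -> (6, 504) -> (5, 3024) -> (4, 15120) -> (3, 60480) -> (2, 181440) -> (1, 362880) -> return 362880

Answer: 362880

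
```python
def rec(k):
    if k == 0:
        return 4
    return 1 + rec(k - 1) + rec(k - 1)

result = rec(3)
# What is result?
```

rec(k) = 1 + 2·rec(k-1), rec(0)=4. Closed form: (4+1)·2^3 - 1 = 39.

Answer: 39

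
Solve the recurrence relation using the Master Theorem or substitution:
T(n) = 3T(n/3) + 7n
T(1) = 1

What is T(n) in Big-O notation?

By Master Theorem: a=3, b=3, f(n)=7n. Since log_3(3) = 1 and f(n) = Θ(n^1), Case 2 applies. T(n) = O(n log n).

Answer: O(n log n)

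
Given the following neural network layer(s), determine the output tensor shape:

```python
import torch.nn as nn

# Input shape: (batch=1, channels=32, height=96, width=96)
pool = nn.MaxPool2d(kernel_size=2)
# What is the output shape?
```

Input: (1, 32, 96, 96) -> Output: (1, 32, 48, 48)

Answer: (1, 32, 48, 48)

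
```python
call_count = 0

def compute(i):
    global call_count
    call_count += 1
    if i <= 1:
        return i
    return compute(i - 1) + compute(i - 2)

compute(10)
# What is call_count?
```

Calls(i) = 1 + Calls(i-1) + Calls(i-2); Calls(0)=Calls(1)=1. For i=10 this gives 177.

Answer: 177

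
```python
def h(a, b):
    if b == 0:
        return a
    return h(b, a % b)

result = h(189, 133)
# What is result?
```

h(189, 133) -> h(133, 56) -> h(56, 21) -> h(21, 14) -> h(14, 7) -> h(7, 0) -> 7

Answer: 7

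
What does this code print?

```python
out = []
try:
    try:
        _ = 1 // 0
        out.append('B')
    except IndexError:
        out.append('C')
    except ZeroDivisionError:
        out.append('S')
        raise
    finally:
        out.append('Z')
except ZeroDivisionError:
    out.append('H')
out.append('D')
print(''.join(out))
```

Execution trace: 'S' (inner except ZeroDivisionError) → 'Z' (inner finally) → 'H' (outer except ZeroDivisionError) → 'D' (after the try/except). Output: SZHD

Answer: SZHD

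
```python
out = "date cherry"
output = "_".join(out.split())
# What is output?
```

Trace:
`out = "date cherry"` → out = 'date cherry'
`output = "_".join(out.split())` → output = 'date_cherry'
So output = 'date_cherry'

Answer: 'date_cherry'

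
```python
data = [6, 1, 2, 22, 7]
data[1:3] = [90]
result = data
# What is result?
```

Trace:
`data = [6, 1, 2, 22, 7]` → data = [6, 1, 2, 22, 7]
`data[1:3] = [90]` → data = [6, 90, 22, 7]
`result = data` → result = [6, 90, 22, 7]
So result = [6, 90, 22, 7]

Answer: [6, 90, 22, 7]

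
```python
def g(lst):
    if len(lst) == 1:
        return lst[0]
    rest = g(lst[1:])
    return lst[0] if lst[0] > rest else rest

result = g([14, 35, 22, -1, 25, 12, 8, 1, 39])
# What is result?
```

Recursive max over [14, 35, 22, -1, 25, 12, 8, 1, 39] = 39

Answer: 39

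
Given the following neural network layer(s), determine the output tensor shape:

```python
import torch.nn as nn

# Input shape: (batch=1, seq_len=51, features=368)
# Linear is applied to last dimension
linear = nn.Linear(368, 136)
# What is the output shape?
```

Input: (1, 51, 368) -> Output: (1, 51, 136)

Answer: (1, 51, 136)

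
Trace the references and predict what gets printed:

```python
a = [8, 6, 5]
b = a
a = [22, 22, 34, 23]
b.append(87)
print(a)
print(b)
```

Key concept: rebinding vs mutation: a is rebound to a new list, b still points at the original.
Step by step:
`a = [8, 6, 5]` → a = [8, 6, 5]
`b = a` → b = [8, 6, 5] (same object as a)
`a = [22, 22, 34, 23]` → a = [22, 22, 34, 23]
`b.append(87)` → b = [8, 6, 5, 87]
`print(a)` → prints [22, 22, 34, 23]
`print(b)` → prints [8, 6, 5, 87]

Answer:
[22, 22, 34, 23]
[8, 6, 5, 87]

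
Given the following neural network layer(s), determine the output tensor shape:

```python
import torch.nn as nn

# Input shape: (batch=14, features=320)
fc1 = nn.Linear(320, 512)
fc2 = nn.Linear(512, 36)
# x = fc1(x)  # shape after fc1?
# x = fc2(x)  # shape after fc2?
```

Input: (14, 320) -> after fc1: (14, 512) -> Output: (14, 36)

Answer: (14, 36)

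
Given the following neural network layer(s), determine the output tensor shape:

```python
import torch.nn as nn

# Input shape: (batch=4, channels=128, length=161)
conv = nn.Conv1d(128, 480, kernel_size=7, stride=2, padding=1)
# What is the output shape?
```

Input: (4, 128, 161) -> Output: (4, 480, 79)

Answer: (4, 480, 79)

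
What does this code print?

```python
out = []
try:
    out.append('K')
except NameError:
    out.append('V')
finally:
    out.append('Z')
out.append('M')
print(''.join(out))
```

Execution trace: 'K' (try body, no exception) → 'Z' (finally) → 'M' (after the try/except). Output: KZM

Answer: KZM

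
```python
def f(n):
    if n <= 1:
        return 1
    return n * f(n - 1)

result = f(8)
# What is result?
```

f(8) = 8 * 7 * 6 * 5 * 4 * 3 * 2 * 1 = 40320

Answer: 40320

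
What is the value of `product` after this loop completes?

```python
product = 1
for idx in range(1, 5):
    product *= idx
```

4! = 24
`product` takes the values: 1 → 2 → 6 → 24

Answer: 24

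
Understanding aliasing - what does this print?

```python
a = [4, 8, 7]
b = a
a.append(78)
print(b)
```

Key concept: basic list aliasing.
Step by step:
`a = [4, 8, 7]` → a = [4, 8, 7]
`b = a` → b = [4, 8, 7] (same object as a)
`a.append(78)` → a = [4, 8, 7, 78] (same object as b); b = [4, 8, 7, 78] (same object as a)
`print(b)` → prints [4, 8, 7, 78]

Answer: [4, 8, 7, 78]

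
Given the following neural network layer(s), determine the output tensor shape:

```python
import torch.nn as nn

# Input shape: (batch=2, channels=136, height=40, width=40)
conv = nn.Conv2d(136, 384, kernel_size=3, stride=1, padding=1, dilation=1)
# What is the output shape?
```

Input: (2, 136, 40, 40) -> Output: (2, 384, 40, 40)

Answer: (2, 384, 40, 40)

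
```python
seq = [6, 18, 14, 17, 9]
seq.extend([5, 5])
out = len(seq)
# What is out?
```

Trace:
`seq = [6, 18, 14, 17, 9]` → seq = [6, 18, 14, 17, 9]
`seq.extend([5, 5])` → seq = [6, 18, 14, 17, 9, 5, 5]
`out = len(seq)` → out = 7
So out = 7

Answer: 7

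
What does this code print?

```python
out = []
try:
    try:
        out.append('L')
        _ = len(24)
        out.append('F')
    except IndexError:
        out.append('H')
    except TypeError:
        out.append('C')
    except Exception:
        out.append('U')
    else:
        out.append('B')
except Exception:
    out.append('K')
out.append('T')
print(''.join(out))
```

Execution trace: 'L' (inner try body) → 'C' (inner except TypeError) → 'T' (after the try/except). Output: LCT

Answer: LCT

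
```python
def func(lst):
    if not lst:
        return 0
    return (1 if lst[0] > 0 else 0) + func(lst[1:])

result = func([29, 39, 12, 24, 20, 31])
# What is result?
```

Count of positive elements in [29, 39, 12, 24, 20, 31] = 6

Answer: 6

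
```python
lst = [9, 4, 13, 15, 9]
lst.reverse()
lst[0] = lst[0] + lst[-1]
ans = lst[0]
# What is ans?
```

Trace:
`lst = [9, 4, 13, 15, 9]` → lst = [9, 4, 13, 15, 9]
`lst.reverse()` → lst = [9, 15, 13, 4, 9]
`lst[0] = lst[0] + lst[-1]` → lst = [18, 15, 13, 4, 9]
`ans = lst[0]` → ans = 18
So ans = 18

Answer: 18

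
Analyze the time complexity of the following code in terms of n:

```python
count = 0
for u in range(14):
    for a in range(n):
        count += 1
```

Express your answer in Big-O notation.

Each loop level contributes: 1 × n. Multiplying the contributions gives O(n).

Answer: O(n)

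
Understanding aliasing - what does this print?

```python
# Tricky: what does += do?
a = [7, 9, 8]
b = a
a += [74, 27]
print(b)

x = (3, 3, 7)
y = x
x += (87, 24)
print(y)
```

Key concept: += behavior differs for mutable vs immutable.
Step by step:
`a = [7, 9, 8]` → a = [7, 9, 8]
`b = a` → b = [7, 9, 8] (same object as a)
`a += [74, 27]` → a = [7, 9, 8, 74, 27] (same object as b); b = [7, 9, 8, 74, 27] (same object as a)
`print(b)` → prints [7, 9, 8, 74, 27]
`x = (3, 3, 7)` → x = (3, 3, 7)
`y = x` → y = (3, 3, 7)
`x += (87, 24)` → x = (3, 3, 7, 87, 24)
`print(y)` → prints (3, 3, 7)

Answer:
[7, 9, 8, 74, 27]
(3, 3, 7)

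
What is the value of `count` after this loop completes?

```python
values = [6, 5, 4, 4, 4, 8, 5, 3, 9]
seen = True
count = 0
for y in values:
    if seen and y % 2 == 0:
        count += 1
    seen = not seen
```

Count even values at even positions
`count` takes the values: 0 → 1 → 2 → 3

Answer: 3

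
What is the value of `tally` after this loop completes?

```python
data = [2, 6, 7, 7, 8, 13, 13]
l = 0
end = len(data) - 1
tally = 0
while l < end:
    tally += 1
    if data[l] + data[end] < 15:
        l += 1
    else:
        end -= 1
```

Steps to find pair summing to 15
`tally` takes the values: 0 → 1 → 2 → 3 → 4 → 5 → 6

Answer: 6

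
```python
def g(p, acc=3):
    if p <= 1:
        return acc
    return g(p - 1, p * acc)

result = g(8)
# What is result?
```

Accumulator trace (n, acc): (8, 3) -> (7, 24) -> (6, 168) -> (5, 1008) -> (4, 5040) -> (3, 20160) -> (2, 60480) -> (1, 120960) -> return 120960

Answer: 120960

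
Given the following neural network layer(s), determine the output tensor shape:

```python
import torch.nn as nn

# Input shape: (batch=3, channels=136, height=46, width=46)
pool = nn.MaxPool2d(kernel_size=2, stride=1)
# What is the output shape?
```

Input: (3, 136, 46, 46) -> Output: (3, 136, 45, 45)

Answer: (3, 136, 45, 45)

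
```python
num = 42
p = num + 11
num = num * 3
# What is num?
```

Trace:
`num = 42` → num = 42
`p = num + 11` → p = 53
`num = num * 3` → num = 126
So num = 126

Answer: 126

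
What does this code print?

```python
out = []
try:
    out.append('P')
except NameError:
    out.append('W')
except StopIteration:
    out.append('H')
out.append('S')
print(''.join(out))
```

Execution trace: 'P' (try body, no exception) → 'S' (after the try/except). Output: PS

Answer: PS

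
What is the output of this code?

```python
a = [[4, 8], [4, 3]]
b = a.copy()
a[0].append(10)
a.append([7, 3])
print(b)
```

Key concept: shallow copy with nested lists.
Step by step:
`a = [[4, 8], [4, 3]]` → a = [[4, 8], [4, 3]]
`b = a.copy()` → b = [[4, 8], [4, 3]]
`a[0].append(10)` → a = [[4, 8, 10], [4, 3]]; b = [[4, 8, 10], [4, 3]]
`a.append([7, 3])` → a = [[4, 8, 10], [4, 3], [7, 3]]
`print(b)` → prints [[4, 8, 10], [4, 3]]

Answer: [[4, 8, 10], [4, 3]]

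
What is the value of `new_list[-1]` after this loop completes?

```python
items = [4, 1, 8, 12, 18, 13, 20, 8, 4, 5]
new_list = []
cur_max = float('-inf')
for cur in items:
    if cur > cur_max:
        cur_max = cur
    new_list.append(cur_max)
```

Running max ends at 20
`new_list` takes the values: [] → [4] → [4, 4] → [4, 4, 8] → [4, 4, 8, 12] → [4, 4, 8, 12, 18] → [4, 4, 8, 12, 18, 18] → [4, 4, 8, 12, 18, 18, 20] → [4, 4, 8, 12, 18, 18, 20, 20] → [4, 4, 8, 12, 18, 18, 20, 20, 20] → [4, 4, 8, 12, 18, 18, 20, 20, 20, 20]
So `new_list[-1]` = 20

Answer: 20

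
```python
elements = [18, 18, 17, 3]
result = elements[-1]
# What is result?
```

Trace:
`elements = [18, 18, 17, 3]` → elements = [18, 18, 17, 3]
`result = elements[-1]` → result = 3
So result = 3

Answer: 3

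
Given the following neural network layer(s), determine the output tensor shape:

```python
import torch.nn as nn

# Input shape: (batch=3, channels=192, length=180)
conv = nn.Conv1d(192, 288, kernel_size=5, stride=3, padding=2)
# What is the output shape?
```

Input: (3, 192, 180) -> Output: (3, 288, 60)

Answer: (3, 288, 60)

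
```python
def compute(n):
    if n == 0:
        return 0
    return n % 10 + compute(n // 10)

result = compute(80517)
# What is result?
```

Sum of digits of 80517: 7 + 1 + 5 + 0 + 8 = 21

Answer: 21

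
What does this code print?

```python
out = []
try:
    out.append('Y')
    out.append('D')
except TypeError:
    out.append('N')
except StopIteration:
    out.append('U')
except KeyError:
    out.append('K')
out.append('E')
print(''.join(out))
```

Execution trace: 'Y' (try body) → 'D' (try body, no exception) → 'E' (after the try/except). Output: YDE

Answer: YDE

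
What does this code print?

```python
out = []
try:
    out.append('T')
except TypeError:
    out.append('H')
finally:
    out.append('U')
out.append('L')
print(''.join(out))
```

Execution trace: 'T' (try body, no exception) → 'U' (finally) → 'L' (after the try/except). Output: TUL

Answer: TUL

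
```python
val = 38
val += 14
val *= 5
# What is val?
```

Trace:
`val = 38` → val = 38
`val += 14` → val = 52
`val *= 5` → val = 260
So val = 260

Answer: 260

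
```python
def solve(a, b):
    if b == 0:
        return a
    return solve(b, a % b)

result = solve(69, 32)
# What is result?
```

solve(69, 32) -> solve(32, 5) -> solve(5, 2) -> solve(2, 1) -> solve(1, 0) -> 1

Answer: 1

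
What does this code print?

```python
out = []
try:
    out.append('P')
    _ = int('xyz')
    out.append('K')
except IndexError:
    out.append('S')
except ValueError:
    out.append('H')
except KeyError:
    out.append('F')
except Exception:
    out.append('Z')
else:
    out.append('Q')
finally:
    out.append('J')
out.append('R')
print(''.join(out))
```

Execution trace: 'P' (try body) → 'H' (except ValueError) → 'J' (finally) → 'R' (after the try/except). Output: PHJR

Answer: PHJR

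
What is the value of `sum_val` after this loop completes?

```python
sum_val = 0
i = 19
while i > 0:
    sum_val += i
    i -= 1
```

Sum 19 down to 1
`sum_val` takes the values: 0 → 19 → 37 → 54 → 70 → 85 → 99 → 112 → 124 → 135 → 145 → 154 → 162 → 169 → 175 → 180 → 184 → 187 → 189 → 190

Answer: 190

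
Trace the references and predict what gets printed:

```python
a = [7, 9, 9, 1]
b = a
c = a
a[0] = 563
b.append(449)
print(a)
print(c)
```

Key concept: multiple aliases.
Step by step:
`a = [7, 9, 9, 1]` → a = [7, 9, 9, 1]
`b = a` → b = [7, 9, 9, 1] (same object as a)
`c = a` → c = [7, 9, 9, 1] (same object as a, b)
`a[0] = 563` → a = [563, 9, 9, 1] (same object as b, c); b = [563, 9, 9, 1] (same object as a, c); c = [563, 9, 9, 1] (same object as a, b)
`b.append(449)` → a = [563, 9, 9, 1, 449] (same object as b, c); b = [563, 9, 9, 1, 449] (same object as a, c); c = [563, 9, 9, 1, 449] (same object as a, b)
`print(a)` → prints [563, 9, 9, 1, 449]
`print(c)` → prints [563, 9, 9, 1, 449]

Answer:
[563, 9, 9, 1, 449]
[563, 9, 9, 1, 449]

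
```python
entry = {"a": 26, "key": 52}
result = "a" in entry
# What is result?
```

Trace:
`entry = {"a": 26, "key": 52}` → entry = {'a': 26, 'key': 52}
`result = "a" in entry` → result = True
So result = True

Answer: True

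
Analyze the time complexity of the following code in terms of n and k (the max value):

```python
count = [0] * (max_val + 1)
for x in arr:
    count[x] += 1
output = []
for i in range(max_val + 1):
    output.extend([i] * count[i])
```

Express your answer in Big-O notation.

This is Counting sort (k = max value). Time complexity: O(n + k).

Answer: O(n + k)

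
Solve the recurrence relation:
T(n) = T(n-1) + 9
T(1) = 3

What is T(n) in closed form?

Unrolling: T(n) = T(1) + 9·(n-1) = 3 + 9(n-1) = 9n - 6.

Answer: T(n) = 9n - 6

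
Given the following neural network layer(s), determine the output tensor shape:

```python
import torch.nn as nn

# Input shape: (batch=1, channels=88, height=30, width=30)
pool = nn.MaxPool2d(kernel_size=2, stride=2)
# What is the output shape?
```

Input: (1, 88, 30, 30) -> Output: (1, 88, 15, 15)

Answer: (1, 88, 15, 15)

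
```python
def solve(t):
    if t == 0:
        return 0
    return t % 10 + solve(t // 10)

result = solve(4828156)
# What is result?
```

Sum of digits of 4828156: 6 + 5 + 1 + 8 + 2 + 8 + 4 = 34

Answer: 34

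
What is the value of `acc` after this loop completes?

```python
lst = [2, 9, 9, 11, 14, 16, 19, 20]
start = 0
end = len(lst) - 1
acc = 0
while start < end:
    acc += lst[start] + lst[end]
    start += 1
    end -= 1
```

Sum of pairs from ends
`acc` takes the values: 0 → 22 → 50 → 75 → 100

Answer: 100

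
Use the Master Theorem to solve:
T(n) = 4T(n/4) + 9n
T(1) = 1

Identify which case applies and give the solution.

a=4, b=4, f(n)=9n. log_4(4) = 1. Since c=1 = 1, Case 2 applies: T(n) = Θ(n^log_b(a) · log n) = O(n log n).

Answer: O(n log n) - Case 2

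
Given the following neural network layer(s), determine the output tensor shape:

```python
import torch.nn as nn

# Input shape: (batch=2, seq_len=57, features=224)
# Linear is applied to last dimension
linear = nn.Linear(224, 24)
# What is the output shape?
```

Input: (2, 57, 224) -> Output: (2, 57, 24)

Answer: (2, 57, 24)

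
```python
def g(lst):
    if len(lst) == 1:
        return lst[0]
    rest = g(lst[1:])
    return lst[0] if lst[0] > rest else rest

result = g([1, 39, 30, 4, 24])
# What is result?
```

Recursive max over [1, 39, 30, 4, 24] = 39

Answer: 39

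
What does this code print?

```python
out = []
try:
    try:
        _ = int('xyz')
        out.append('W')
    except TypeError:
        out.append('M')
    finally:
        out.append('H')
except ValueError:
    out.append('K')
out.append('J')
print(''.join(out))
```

Execution trace: 'H' (finally) → 'K' (outer except ValueError) → 'J' (after the try/except). Output: HKJ

Answer: HKJ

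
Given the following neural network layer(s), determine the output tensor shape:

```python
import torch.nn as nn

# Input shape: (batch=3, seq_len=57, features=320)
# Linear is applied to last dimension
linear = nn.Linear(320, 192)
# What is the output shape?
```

Input: (3, 57, 320) -> Output: (3, 57, 192)

Answer: (3, 57, 192)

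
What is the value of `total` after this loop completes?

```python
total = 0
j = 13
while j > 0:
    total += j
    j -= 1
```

Sum 13 down to 1
`total` takes the values: 0 → 13 → 25 → 36 → 46 → 55 → 63 → 70 → 76 → 81 → 85 → 88 → 90 → 91

Answer: 91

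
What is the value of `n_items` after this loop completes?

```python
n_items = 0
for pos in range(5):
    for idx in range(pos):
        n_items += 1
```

Triangle number: 0+1+2+...+4
`n_items` takes the values: 0 → 1 → 2 → 3 → 4 → 5 → 6 → 7 → 8 → 9 → 10

Answer: 10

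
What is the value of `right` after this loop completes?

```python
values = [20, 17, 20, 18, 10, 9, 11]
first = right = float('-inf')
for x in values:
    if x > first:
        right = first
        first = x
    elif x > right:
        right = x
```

Second largest (with repeats) in [20, 17, 20, 18, 10, 9, 11]
`right` takes the values: -inf → 17 → 20

Answer: 20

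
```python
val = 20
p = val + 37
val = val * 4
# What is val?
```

Trace:
`val = 20` → val = 20
`p = val + 37` → p = 57
`val = val * 4` → val = 80
So val = 80

Answer: 80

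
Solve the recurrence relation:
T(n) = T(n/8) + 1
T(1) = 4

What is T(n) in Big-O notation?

Each step divides n by 8 and adds 1. After log_8(n) steps we reach T(1)=4. So T(n) = 1·log_8(n) + 4 = O(log n).

Answer: O(log n)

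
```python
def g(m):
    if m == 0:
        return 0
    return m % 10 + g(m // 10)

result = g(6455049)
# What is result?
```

Sum of digits of 6455049: 9 + 4 + 0 + 5 + 5 + 4 + 6 = 33

Answer: 33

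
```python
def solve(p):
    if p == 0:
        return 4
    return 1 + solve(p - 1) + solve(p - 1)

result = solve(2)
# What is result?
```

solve(p) = 1 + 2·solve(p-1), solve(0)=4. Closed form: (4+1)·2^2 - 1 = 19.

Answer: 19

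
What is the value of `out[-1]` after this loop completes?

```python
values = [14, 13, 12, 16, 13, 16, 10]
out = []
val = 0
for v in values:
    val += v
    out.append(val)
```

Cumulative sum ends at 94
`out` takes the values: [] → [14] → [14, 27] → [14, 27, 39] → [14, 27, 39, 55] → [14, 27, 39, 55, 68] → [14, 27, 39, 55, 68, 84] → [14, 27, 39, 55, 68, 84, 94]
So `out[-1]` = 94

Answer: 94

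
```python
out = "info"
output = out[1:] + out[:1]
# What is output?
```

Trace:
`out = "info"` → out = 'info'
`output = out[1:] + out[:1]` → output = 'nfoi'
So output = 'nfoi'

Answer: 'nfoi'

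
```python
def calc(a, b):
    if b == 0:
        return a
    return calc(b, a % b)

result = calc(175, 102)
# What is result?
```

calc(175, 102) -> calc(102, 73) -> calc(73, 29) -> calc(29, 15) -> calc(15, 14) -> calc(14, 1) -> calc(1, 0) -> 1

Answer: 1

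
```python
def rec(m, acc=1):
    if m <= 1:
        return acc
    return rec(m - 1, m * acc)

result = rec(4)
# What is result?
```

Accumulator trace (n, acc): (4, 1) -> (3, 4) -> (2, 12) -> (1, 24) -> return 24

Answer: 24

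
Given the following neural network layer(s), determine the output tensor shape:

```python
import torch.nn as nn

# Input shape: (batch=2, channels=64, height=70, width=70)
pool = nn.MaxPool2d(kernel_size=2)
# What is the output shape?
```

Input: (2, 64, 70, 70) -> Output: (2, 64, 35, 35)

Answer: (2, 64, 35, 35)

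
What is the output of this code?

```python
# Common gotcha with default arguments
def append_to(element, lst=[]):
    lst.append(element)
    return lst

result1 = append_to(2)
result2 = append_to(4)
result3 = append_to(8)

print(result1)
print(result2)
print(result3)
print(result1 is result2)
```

Key concept: mutable default argument gotcha.
Step by step:
`result1 = append_to(2)` → result1 = [2]
`result2 = append_to(4)` → result1 = [2, 4] (same object as result2); result2 = [2, 4] (same object as result1)
`result3 = append_to(8)` → result1 = [2, 4, 8] (same object as result2, result3); result2 = [2, 4, 8] (same object as result1, result3); result3 = [2, 4, 8] (same object as result1, result2)
`print(result1)` → prints [2, 4, 8]
`print(result2)` → prints [2, 4, 8]
`print(result3)` → prints [2, 4, 8]
`print(result1 is result2)` → prints True

Answer:
[2, 4, 8]
[2, 4, 8]
[2, 4, 8]
True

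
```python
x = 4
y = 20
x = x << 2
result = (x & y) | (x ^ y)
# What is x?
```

Trace:
`x = 4` → x = 4
`y = 20` → y = 20
`x = x << 2` → x = 16
`result = (x & y) | (x ^ y)` → result = 20
So x = 16

Answer: 16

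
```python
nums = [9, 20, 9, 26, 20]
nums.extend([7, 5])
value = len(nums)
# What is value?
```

Trace:
`nums = [9, 20, 9, 26, 20]` → nums = [9, 20, 9, 26, 20]
`nums.extend([7, 5])` → nums = [9, 20, 9, 26, 20, 7, 5]
`value = len(nums)` → value = 7
So value = 7

Answer: 7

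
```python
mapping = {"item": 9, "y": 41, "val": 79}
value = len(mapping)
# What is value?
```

Trace:
`mapping = {"item": 9, "y": 41, "val": 79}` → mapping = {'item': 9, 'y': 41, 'val': 79}
`value = len(mapping)` → value = 3
So value = 3

Answer: 3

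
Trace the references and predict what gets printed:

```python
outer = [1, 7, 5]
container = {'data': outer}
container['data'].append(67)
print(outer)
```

Key concept: dict holds reference to list.
Step by step:
`outer = [1, 7, 5]` → outer = [1, 7, 5]
`container = {'data': outer}` → container = {'data': [1, 7, 5]}
`container['data'].append(67)` → outer = [1, 7, 5, 67]; container = {'data': [1, 7, 5, 67]}
`print(outer)` → prints [1, 7, 5, 67]

Answer: [1, 7, 5, 67]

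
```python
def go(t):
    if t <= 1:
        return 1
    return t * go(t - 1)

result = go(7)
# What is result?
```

go(7) = 7 * 6 * 5 * 4 * 3 * 2 * 1 = 5040

Answer: 5040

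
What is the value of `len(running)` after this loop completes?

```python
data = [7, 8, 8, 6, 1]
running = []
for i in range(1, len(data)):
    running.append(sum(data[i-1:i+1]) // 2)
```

Number of 2-element averages
`running` takes the values: [] → [7] → [7, 8] → [7, 8, 7] → [7, 8, 7, 3]
So `len(running)` = 4

Answer: 4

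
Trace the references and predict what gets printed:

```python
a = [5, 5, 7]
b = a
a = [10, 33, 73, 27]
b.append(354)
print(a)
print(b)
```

Key concept: rebinding vs mutation: a is rebound to a new list, b still points at the original.
Step by step:
`a = [5, 5, 7]` → a = [5, 5, 7]
`b = a` → b = [5, 5, 7] (same object as a)
`a = [10, 33, 73, 27]` → a = [10, 33, 73, 27]
`b.append(354)` → b = [5, 5, 7, 354]
`print(a)` → prints [10, 33, 73, 27]
`print(b)` → prints [5, 5, 7, 354]

Answer:
[10, 33, 73, 27]
[5, 5, 7, 354]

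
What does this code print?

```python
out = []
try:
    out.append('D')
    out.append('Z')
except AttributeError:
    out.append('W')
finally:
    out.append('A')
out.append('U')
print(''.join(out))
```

Execution trace: 'D' (try body) → 'Z' (try body, no exception) → 'A' (finally) → 'U' (after the try/except). Output: DZAU

Answer: DZAU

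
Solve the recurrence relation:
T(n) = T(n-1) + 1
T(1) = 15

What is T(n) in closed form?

Unrolling: T(n) = T(1) + 1·(n-1) = 15 + 1(n-1) = n + 14.

Answer: T(n) = n + 14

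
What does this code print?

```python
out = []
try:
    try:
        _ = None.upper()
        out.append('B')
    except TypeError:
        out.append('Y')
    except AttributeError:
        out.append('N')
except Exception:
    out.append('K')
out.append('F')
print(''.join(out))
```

Execution trace: 'N' (inner except AttributeError) → 'F' (after the try/except). Output: NF

Answer: NF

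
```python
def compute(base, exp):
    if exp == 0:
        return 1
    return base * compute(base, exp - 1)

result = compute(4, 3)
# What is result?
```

compute(4, 3) = 4 * 4 * 4 = 64

Answer: 64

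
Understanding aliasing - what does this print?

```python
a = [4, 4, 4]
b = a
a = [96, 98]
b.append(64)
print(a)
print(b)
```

Key concept: rebinding vs mutation: a is rebound to a new list, b still points at the original.
Step by step:
`a = [4, 4, 4]` → a = [4, 4, 4]
`b = a` → b = [4, 4, 4] (same object as a)
`a = [96, 98]` → a = [96, 98]
`b.append(64)` → b = [4, 4, 4, 64]
`print(a)` → prints [96, 98]
`print(b)` → prints [4, 4, 4, 64]

Answer:
[96, 98]
[4, 4, 4, 64]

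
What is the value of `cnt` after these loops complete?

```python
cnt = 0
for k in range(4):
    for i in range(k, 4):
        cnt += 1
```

Upper triangle: 4 + 3 + ... + 1
`cnt` takes the values: 0 → 1 → 2 → 3 → 4 → 5 → 6 → 7 → 8 → 9 → 10

Answer: 10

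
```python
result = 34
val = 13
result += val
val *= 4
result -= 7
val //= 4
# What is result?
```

Trace:
`result = 34` → result = 34
`val = 13` → val = 13
`result += val` → result = 47
`val *= 4` → val = 52
`result -= 7` → result = 40
`val //= 4` → val = 13
So result = 40

Answer: 40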